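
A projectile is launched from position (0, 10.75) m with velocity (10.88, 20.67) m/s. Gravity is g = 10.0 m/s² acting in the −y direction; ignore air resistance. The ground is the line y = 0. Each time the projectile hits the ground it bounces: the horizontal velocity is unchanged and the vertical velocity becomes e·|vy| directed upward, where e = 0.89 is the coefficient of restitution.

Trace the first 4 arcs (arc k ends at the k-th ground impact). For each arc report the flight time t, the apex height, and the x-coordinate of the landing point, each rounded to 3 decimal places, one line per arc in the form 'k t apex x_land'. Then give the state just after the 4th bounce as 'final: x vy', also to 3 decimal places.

1 4.601 32.112 50.062
2 4.511 25.436 99.141
3 4.015 20.148 142.822
4 3.573 15.959 181.698
final: 181.698 15.901

Arc 1: start y=10.750, vy=20.670 → t=4.601, apex=32.112, x_land=50.062, impact vy=-25.343
  bounce: vy ← 0.89·25.343 = 22.555
Arc 2: start y=0.000, vy=22.555 → t=4.511, apex=25.436, x_land=99.141, impact vy=-22.555
  bounce: vy ← 0.89·22.555 = 20.074
Arc 3: start y=0.000, vy=20.074 → t=4.015, apex=20.148, x_land=142.822, impact vy=-20.074
  bounce: vy ← 0.89·20.074 = 17.866
Arc 4: start y=0.000, vy=17.866 → t=3.573, apex=15.959, x_land=181.698, impact vy=-17.866
  bounce: vy ← 0.89·17.866 = 15.901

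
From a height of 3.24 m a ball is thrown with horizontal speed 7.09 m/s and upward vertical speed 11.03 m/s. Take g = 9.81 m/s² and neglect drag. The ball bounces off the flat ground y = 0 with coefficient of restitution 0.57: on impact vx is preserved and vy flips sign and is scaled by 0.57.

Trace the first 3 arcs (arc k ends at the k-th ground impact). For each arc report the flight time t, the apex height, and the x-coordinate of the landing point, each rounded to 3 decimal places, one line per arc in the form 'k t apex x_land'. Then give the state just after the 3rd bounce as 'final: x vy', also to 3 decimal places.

1 2.512 9.441 17.808
2 1.582 3.067 29.021
3 0.902 0.997 35.413
final: 35.413 2.520

Arc 1: start y=3.240, vy=11.030 → t=2.512, apex=9.441, x_land=17.808, impact vy=-13.610
  bounce: vy ← 0.57·13.610 = 7.758
Arc 2: start y=0.000, vy=7.758 → t=1.582, apex=3.067, x_land=29.021, impact vy=-7.758
  bounce: vy ← 0.57·7.758 = 4.422
Arc 3: start y=0.000, vy=4.422 → t=0.902, apex=0.997, x_land=35.413, impact vy=-4.422
  bounce: vy ← 0.57·4.422 = 2.520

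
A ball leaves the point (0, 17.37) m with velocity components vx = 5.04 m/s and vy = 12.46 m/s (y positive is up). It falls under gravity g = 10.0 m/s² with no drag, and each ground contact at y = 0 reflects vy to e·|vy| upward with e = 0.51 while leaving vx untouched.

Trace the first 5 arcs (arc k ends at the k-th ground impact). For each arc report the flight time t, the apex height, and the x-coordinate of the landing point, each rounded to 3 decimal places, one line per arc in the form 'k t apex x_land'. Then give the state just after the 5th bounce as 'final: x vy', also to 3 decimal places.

1 3.488 25.133 17.579
2 2.287 6.537 29.105
3 1.166 1.700 34.983
4 0.595 0.442 37.981
5 0.303 0.115 39.510
final: 39.510 0.774

Arc 1: start y=17.370, vy=12.460 → t=3.488, apex=25.133, x_land=17.579, impact vy=-22.420
  bounce: vy ← 0.51·22.420 = 11.434
Arc 2: start y=0.000, vy=11.434 → t=2.287, apex=6.537, x_land=29.105, impact vy=-11.434
  bounce: vy ← 0.51·11.434 = 5.831
Arc 3: start y=0.000, vy=5.831 → t=1.166, apex=1.700, x_land=34.983, impact vy=-5.831
  bounce: vy ← 0.51·5.831 = 2.974
Arc 4: start y=0.000, vy=2.974 → t=0.595, apex=0.442, x_land=37.981, impact vy=-2.974
  bounce: vy ← 0.51·2.974 = 1.517
Arc 5: start y=0.000, vy=1.517 → t=0.303, apex=0.115, x_land=39.510, impact vy=-1.517
  bounce: vy ← 0.51·1.517 = 0.774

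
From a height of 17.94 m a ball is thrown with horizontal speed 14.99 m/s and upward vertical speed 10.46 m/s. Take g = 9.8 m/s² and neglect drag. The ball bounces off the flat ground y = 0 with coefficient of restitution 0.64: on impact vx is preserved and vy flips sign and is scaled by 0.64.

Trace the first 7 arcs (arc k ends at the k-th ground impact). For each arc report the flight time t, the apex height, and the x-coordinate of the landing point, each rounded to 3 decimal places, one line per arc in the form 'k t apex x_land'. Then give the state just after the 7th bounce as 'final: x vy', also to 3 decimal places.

Arc 1: start y=17.940, vy=10.460 → t=3.258, apex=23.522, x_land=48.843, impact vy=-21.472
  bounce: vy ← 0.64·21.472 = 13.742
Arc 2: start y=0.000, vy=13.742 → t=2.804, apex=9.635, x_land=90.882, impact vy=-13.742
  bounce: vy ← 0.64·13.742 = 8.795
Arc 3: start y=0.000, vy=8.795 → t=1.795, apex=3.946, x_land=117.787, impact vy=-8.795
  bounce: vy ← 0.64·8.795 = 5.629
Arc 4: start y=0.000, vy=5.629 → t=1.149, apex=1.616, x_land=135.006, impact vy=-5.629
  bounce: vy ← 0.64·5.629 = 3.602
Arc 5: start y=0.000, vy=3.602 → t=0.735, apex=0.662, x_land=146.026, impact vy=-3.602
  bounce: vy ← 0.64·3.602 = 2.306
Arc 6: start y=0.000, vy=2.306 → t=0.471, apex=0.271, x_land=153.079, impact vy=-2.306
  bounce: vy ← 0.64·2.306 = 1.476
Arc 7: start y=0.000, vy=1.476 → t=0.301, apex=0.111, x_land=157.593, impact vy=-1.476
  bounce: vy ← 0.64·1.476 = 0.944

1 3.258 23.522 48.843
2 2.804 9.635 90.882
3 1.795 3.946 117.787
4 1.149 1.616 135.006
5 0.735 0.662 146.026
6 0.471 0.271 153.079
7 0.301 0.111 157.593
final: 157.593 0.944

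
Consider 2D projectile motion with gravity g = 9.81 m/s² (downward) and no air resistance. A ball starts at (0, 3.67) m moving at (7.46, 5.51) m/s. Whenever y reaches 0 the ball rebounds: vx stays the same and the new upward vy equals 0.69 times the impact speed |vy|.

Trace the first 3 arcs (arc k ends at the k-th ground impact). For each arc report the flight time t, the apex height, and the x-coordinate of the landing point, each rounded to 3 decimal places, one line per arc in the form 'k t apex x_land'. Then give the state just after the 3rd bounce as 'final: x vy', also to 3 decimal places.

1 1.593 5.217 11.884
2 1.423 2.484 22.502
3 0.982 1.183 29.828
final: 29.828 3.324

Arc 1: start y=3.670, vy=5.510 → t=1.593, apex=5.217, x_land=11.884, impact vy=-10.118
  bounce: vy ← 0.69·10.118 = 6.981
Arc 2: start y=0.000, vy=6.981 → t=1.423, apex=2.484, x_land=22.502, impact vy=-6.981
  bounce: vy ← 0.69·6.981 = 4.817
Arc 3: start y=0.000, vy=4.817 → t=0.982, apex=1.183, x_land=29.828, impact vy=-4.817
  bounce: vy ← 0.69·4.817 = 3.324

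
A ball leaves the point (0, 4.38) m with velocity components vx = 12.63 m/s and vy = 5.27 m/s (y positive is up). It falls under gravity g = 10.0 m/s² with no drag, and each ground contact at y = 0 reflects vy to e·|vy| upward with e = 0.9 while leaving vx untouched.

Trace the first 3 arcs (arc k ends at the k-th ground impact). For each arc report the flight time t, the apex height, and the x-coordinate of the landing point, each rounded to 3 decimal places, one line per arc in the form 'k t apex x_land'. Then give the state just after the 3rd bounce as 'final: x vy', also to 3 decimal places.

1 1.601 5.769 20.222
2 1.933 4.673 44.641
3 1.740 3.785 66.618
final: 66.618 7.830

Arc 1: start y=4.380, vy=5.270 → t=1.601, apex=5.769, x_land=20.222, impact vy=-10.741
  bounce: vy ← 0.9·10.741 = 9.667
Arc 2: start y=0.000, vy=9.667 → t=1.933, apex=4.673, x_land=44.641, impact vy=-9.667
  bounce: vy ← 0.9·9.667 = 8.700
Arc 3: start y=0.000, vy=8.700 → t=1.740, apex=3.785, x_land=66.618, impact vy=-8.700
  bounce: vy ← 0.9·8.700 = 7.830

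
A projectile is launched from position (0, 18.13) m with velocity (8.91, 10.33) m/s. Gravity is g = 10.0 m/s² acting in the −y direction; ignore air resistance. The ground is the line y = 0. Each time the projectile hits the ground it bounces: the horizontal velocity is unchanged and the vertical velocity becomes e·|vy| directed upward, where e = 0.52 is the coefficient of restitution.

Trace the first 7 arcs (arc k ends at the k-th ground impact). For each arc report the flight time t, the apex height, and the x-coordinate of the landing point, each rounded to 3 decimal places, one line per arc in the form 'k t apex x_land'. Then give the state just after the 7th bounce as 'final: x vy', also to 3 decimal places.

1 3.199 23.465 28.506
2 2.253 6.345 48.581
3 1.172 1.716 59.019
4 0.609 0.464 64.447
5 0.317 0.125 67.270
6 0.165 0.034 68.738
7 0.086 0.009 69.501
final: 69.501 0.223

Arc 1: start y=18.130, vy=10.330 → t=3.199, apex=23.465, x_land=28.506, impact vy=-21.664
  bounce: vy ← 0.52·21.664 = 11.265
Arc 2: start y=0.000, vy=11.265 → t=2.253, apex=6.345, x_land=48.581, impact vy=-11.265
  bounce: vy ← 0.52·11.265 = 5.858
Arc 3: start y=0.000, vy=5.858 → t=1.172, apex=1.716, x_land=59.019, impact vy=-5.858
  bounce: vy ← 0.52·5.858 = 3.046
Arc 4: start y=0.000, vy=3.046 → t=0.609, apex=0.464, x_land=64.447, impact vy=-3.046
  bounce: vy ← 0.52·3.046 = 1.584
Arc 5: start y=0.000, vy=1.584 → t=0.317, apex=0.125, x_land=67.270, impact vy=-1.584
  bounce: vy ← 0.52·1.584 = 0.824
Arc 6: start y=0.000, vy=0.824 → t=0.165, apex=0.034, x_land=68.738, impact vy=-0.824
  bounce: vy ← 0.52·0.824 = 0.428
Arc 7: start y=0.000, vy=0.428 → t=0.086, apex=0.009, x_land=69.501, impact vy=-0.428
  bounce: vy ← 0.52·0.428 = 0.223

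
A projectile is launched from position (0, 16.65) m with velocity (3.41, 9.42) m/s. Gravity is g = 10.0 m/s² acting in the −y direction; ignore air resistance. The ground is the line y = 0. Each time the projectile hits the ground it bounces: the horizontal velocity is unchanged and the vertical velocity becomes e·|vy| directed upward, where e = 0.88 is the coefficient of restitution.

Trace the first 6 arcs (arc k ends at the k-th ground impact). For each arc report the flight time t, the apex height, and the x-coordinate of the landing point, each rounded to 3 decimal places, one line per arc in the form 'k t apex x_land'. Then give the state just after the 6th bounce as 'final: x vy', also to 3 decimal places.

1 2.996 21.087 10.215
2 3.614 16.330 22.540
3 3.181 12.646 33.386
4 2.799 9.793 42.931
5 2.463 7.584 51.330
6 2.168 5.873 58.721
final: 58.721 9.537

Arc 1: start y=16.650, vy=9.420 → t=2.996, apex=21.087, x_land=10.215, impact vy=-20.536
  bounce: vy ← 0.88·20.536 = 18.072
Arc 2: start y=0.000, vy=18.072 → t=3.614, apex=16.330, x_land=22.540, impact vy=-18.072
  bounce: vy ← 0.88·18.072 = 15.903
Arc 3: start y=0.000, vy=15.903 → t=3.181, apex=12.646, x_land=33.386, impact vy=-15.903
  bounce: vy ← 0.88·15.903 = 13.995
Arc 4: start y=0.000, vy=13.995 → t=2.799, apex=9.793, x_land=42.931, impact vy=-13.995
  bounce: vy ← 0.88·13.995 = 12.315
Arc 5: start y=0.000, vy=12.315 → t=2.463, apex=7.584, x_land=51.330, impact vy=-12.315
  bounce: vy ← 0.88·12.315 = 10.838
Arc 6: start y=0.000, vy=10.838 → t=2.168, apex=5.873, x_land=58.721, impact vy=-10.838
  bounce: vy ← 0.88·10.838 = 9.537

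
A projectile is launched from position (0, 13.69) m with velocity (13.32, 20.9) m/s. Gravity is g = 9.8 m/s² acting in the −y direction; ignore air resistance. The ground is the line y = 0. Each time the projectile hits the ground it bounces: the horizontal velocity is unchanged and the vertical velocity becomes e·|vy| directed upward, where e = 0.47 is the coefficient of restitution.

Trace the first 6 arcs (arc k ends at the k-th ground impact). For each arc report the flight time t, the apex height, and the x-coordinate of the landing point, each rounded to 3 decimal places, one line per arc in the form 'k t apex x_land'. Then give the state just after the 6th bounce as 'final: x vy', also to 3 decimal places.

1 4.842 35.976 64.499
2 2.547 7.947 98.426
3 1.197 1.756 114.371
4 0.563 0.388 121.866
5 0.264 0.086 125.388
6 0.124 0.019 127.044
final: 127.044 0.286

Arc 1: start y=13.690, vy=20.900 → t=4.842, apex=35.976, x_land=64.499, impact vy=-26.554
  bounce: vy ← 0.47·26.554 = 12.481
Arc 2: start y=0.000, vy=12.481 → t=2.547, apex=7.947, x_land=98.426, impact vy=-12.481
  bounce: vy ← 0.47·12.481 = 5.866
Arc 3: start y=0.000, vy=5.866 → t=1.197, apex=1.756, x_land=114.371, impact vy=-5.866
  bounce: vy ← 0.47·5.866 = 2.757
Arc 4: start y=0.000, vy=2.757 → t=0.563, apex=0.388, x_land=121.866, impact vy=-2.757
  bounce: vy ← 0.47·2.757 = 1.296
Arc 5: start y=0.000, vy=1.296 → t=0.264, apex=0.086, x_land=125.388, impact vy=-1.296
  bounce: vy ← 0.47·1.296 = 0.609
Arc 6: start y=0.000, vy=0.609 → t=0.124, apex=0.019, x_land=127.044, impact vy=-0.609
  bounce: vy ← 0.47·0.609 = 0.286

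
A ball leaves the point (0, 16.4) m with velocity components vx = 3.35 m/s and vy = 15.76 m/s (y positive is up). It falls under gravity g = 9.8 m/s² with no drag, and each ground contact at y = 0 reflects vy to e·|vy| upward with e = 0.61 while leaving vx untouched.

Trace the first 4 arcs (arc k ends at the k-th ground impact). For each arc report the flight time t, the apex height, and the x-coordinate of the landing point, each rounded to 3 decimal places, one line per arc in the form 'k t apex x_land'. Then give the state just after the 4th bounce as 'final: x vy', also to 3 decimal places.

Arc 1: start y=16.400, vy=15.760 → t=4.044, apex=29.072, x_land=13.547, impact vy=-23.871
  bounce: vy ← 0.61·23.871 = 14.561
Arc 2: start y=0.000, vy=14.561 → t=2.972, apex=10.818, x_land=23.502, impact vy=-14.561
  bounce: vy ← 0.61·14.561 = 8.882
Arc 3: start y=0.000, vy=8.882 → t=1.813, apex=4.025, x_land=29.575, impact vy=-8.882
  bounce: vy ← 0.61·8.882 = 5.418
Arc 4: start y=0.000, vy=5.418 → t=1.106, apex=1.498, x_land=33.279, impact vy=-5.418
  bounce: vy ← 0.61·5.418 = 3.305

1 4.044 29.072 13.547
2 2.972 10.818 23.502
3 1.813 4.025 29.575
4 1.106 1.498 33.279
final: 33.279 3.305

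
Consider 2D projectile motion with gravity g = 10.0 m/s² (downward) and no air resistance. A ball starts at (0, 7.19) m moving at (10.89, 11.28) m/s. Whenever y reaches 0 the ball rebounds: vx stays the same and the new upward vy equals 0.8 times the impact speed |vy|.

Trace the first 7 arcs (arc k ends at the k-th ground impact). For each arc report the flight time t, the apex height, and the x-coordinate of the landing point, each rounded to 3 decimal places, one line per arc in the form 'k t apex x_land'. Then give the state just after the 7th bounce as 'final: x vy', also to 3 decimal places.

Arc 1: start y=7.190, vy=11.280 → t=2.774, apex=13.552, x_land=30.212, impact vy=-16.463
  bounce: vy ← 0.8·16.463 = 13.171
Arc 2: start y=0.000, vy=13.171 → t=2.634, apex=8.673, x_land=58.898, impact vy=-13.171
  bounce: vy ← 0.8·13.171 = 10.536
Arc 3: start y=0.000, vy=10.536 → t=2.107, apex=5.551, x_land=81.846, impact vy=-10.536
  bounce: vy ← 0.8·10.536 = 8.429
Arc 4: start y=0.000, vy=8.429 → t=1.686, apex=3.553, x_land=100.205, impact vy=-8.429
  bounce: vy ← 0.8·8.429 = 6.743
Arc 5: start y=0.000, vy=6.743 → t=1.349, apex=2.274, x_land=114.892, impact vy=-6.743
  bounce: vy ← 0.8·6.743 = 5.395
Arc 6: start y=0.000, vy=5.395 → t=1.079, apex=1.455, x_land=126.642, impact vy=-5.395
  bounce: vy ← 0.8·5.395 = 4.316
Arc 7: start y=0.000, vy=4.316 → t=0.863, apex=0.931, x_land=136.041, impact vy=-4.316
  bounce: vy ← 0.8·4.316 = 3.453

1 2.774 13.552 30.212
2 2.634 8.673 58.898
3 2.107 5.551 81.846
4 1.686 3.553 100.205
5 1.349 2.274 114.892
6 1.079 1.455 126.642
7 0.863 0.931 136.041
final: 136.041 3.453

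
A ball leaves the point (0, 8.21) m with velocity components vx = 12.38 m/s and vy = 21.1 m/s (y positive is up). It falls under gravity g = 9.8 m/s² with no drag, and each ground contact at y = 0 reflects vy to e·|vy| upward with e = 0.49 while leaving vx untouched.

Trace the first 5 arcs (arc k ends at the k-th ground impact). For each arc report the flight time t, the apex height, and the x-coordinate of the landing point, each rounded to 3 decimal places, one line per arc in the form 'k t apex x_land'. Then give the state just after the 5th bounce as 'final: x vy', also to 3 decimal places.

1 4.665 30.925 57.756
2 2.462 7.425 88.235
3 1.206 1.783 103.170
4 0.591 0.428 110.488
5 0.290 0.103 114.074
final: 114.074 0.695

Arc 1: start y=8.210, vy=21.100 → t=4.665, apex=30.925, x_land=57.756, impact vy=-24.620
  bounce: vy ← 0.49·24.620 = 12.064
Arc 2: start y=0.000, vy=12.064 → t=2.462, apex=7.425, x_land=88.235, impact vy=-12.064
  bounce: vy ← 0.49·12.064 = 5.911
Arc 3: start y=0.000, vy=5.911 → t=1.206, apex=1.783, x_land=103.170, impact vy=-5.911
  bounce: vy ← 0.49·5.911 = 2.896
Arc 4: start y=0.000, vy=2.896 → t=0.591, apex=0.428, x_land=110.488, impact vy=-2.896
  bounce: vy ← 0.49·2.896 = 1.419
Arc 5: start y=0.000, vy=1.419 → t=0.290, apex=0.103, x_land=114.074, impact vy=-1.419
  bounce: vy ← 0.49·1.419 = 0.695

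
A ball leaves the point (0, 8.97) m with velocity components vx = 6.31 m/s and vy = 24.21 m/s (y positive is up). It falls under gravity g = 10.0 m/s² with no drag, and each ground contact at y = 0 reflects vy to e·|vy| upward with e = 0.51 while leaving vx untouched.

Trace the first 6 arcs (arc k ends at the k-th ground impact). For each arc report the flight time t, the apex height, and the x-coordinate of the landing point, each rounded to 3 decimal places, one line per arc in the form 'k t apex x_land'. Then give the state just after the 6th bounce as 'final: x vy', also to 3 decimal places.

1 5.188 38.276 32.735
2 2.822 9.956 50.543
3 1.439 2.589 59.625
4 0.734 0.674 64.257
5 0.374 0.175 66.619
6 0.191 0.046 67.824
final: 67.824 0.487

Arc 1: start y=8.970, vy=24.210 → t=5.188, apex=38.276, x_land=32.735, impact vy=-27.668
  bounce: vy ← 0.51·27.668 = 14.111
Arc 2: start y=0.000, vy=14.111 → t=2.822, apex=9.956, x_land=50.543, impact vy=-14.111
  bounce: vy ← 0.51·14.111 = 7.196
Arc 3: start y=0.000, vy=7.196 → t=1.439, apex=2.589, x_land=59.625, impact vy=-7.196
  bounce: vy ← 0.51·7.196 = 3.670
Arc 4: start y=0.000, vy=3.670 → t=0.734, apex=0.674, x_land=64.257, impact vy=-3.670
  bounce: vy ← 0.51·3.670 = 1.872
Arc 5: start y=0.000, vy=1.872 → t=0.374, apex=0.175, x_land=66.619, impact vy=-1.872
  bounce: vy ← 0.51·1.872 = 0.955
Arc 6: start y=0.000, vy=0.955 → t=0.191, apex=0.046, x_land=67.824, impact vy=-0.955
  bounce: vy ← 0.51·0.955 = 0.487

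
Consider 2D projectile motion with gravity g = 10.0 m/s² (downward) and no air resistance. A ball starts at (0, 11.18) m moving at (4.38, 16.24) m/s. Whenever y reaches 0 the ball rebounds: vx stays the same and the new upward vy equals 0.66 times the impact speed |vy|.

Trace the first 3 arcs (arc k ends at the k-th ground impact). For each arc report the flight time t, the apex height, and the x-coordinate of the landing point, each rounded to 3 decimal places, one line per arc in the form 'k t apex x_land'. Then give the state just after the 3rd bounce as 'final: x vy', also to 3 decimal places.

Arc 1: start y=11.180, vy=16.240 → t=3.832, apex=24.367, x_land=16.782, impact vy=-22.076
  bounce: vy ← 0.66·22.076 = 14.570
Arc 2: start y=0.000, vy=14.570 → t=2.914, apex=10.614, x_land=29.546, impact vy=-14.570
  bounce: vy ← 0.66·14.570 = 9.616
Arc 3: start y=0.000, vy=9.616 → t=1.923, apex=4.624, x_land=37.969, impact vy=-9.616
  bounce: vy ← 0.66·9.616 = 6.347

1 3.832 24.367 16.782
2 2.914 10.614 29.546
3 1.923 4.624 37.969
final: 37.969 6.347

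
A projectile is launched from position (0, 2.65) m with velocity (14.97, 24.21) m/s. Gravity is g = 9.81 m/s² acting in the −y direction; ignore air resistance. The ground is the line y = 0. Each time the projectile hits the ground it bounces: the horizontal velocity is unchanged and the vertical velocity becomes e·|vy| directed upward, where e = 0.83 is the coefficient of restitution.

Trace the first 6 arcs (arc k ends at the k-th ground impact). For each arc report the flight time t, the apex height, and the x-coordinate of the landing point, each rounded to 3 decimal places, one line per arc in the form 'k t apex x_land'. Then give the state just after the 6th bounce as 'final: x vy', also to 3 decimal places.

1 5.043 32.524 75.492
2 4.275 22.406 139.482
3 3.548 15.435 192.594
4 2.945 10.633 236.676
5 2.444 7.325 273.265
6 2.029 5.046 303.634
final: 303.634 8.259

Arc 1: start y=2.650, vy=24.210 → t=5.043, apex=32.524, x_land=75.492, impact vy=-25.261
  bounce: vy ← 0.83·25.261 = 20.967
Arc 2: start y=0.000, vy=20.967 → t=4.275, apex=22.406, x_land=139.482, impact vy=-20.967
  bounce: vy ← 0.83·20.967 = 17.402
Arc 3: start y=0.000, vy=17.402 → t=3.548, apex=15.435, x_land=192.594, impact vy=-17.402
  bounce: vy ← 0.83·17.402 = 14.444
Arc 4: start y=0.000, vy=14.444 → t=2.945, apex=10.633, x_land=236.676, impact vy=-14.444
  bounce: vy ← 0.83·14.444 = 11.988
Arc 5: start y=0.000, vy=11.988 → t=2.444, apex=7.325, x_land=273.265, impact vy=-11.988
  bounce: vy ← 0.83·11.988 = 9.950
Arc 6: start y=0.000, vy=9.950 → t=2.029, apex=5.046, x_land=303.634, impact vy=-9.950
  bounce: vy ← 0.83·9.950 = 8.259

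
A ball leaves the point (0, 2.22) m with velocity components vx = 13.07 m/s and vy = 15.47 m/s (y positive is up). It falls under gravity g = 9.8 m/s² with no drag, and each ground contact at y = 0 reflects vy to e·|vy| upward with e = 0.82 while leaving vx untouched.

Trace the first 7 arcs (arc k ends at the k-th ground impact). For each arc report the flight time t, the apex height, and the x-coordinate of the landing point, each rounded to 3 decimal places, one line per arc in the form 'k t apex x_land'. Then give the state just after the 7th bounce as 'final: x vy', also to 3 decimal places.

Arc 1: start y=2.220, vy=15.470 → t=3.295, apex=14.430, x_land=43.061, impact vy=-16.818
  bounce: vy ← 0.82·16.818 = 13.790
Arc 2: start y=0.000, vy=13.790 → t=2.814, apex=9.703, x_land=79.845, impact vy=-13.790
  bounce: vy ← 0.82·13.790 = 11.308
Arc 3: start y=0.000, vy=11.308 → t=2.308, apex=6.524, x_land=110.008, impact vy=-11.308
  bounce: vy ← 0.82·11.308 = 9.273
Arc 4: start y=0.000, vy=9.273 → t=1.892, apex=4.387, x_land=134.741, impact vy=-9.273
  bounce: vy ← 0.82·9.273 = 7.604
Arc 5: start y=0.000, vy=7.604 → t=1.552, apex=2.950, x_land=155.023, impact vy=-7.604
  bounce: vy ← 0.82·7.604 = 6.235
Arc 6: start y=0.000, vy=6.235 → t=1.272, apex=1.983, x_land=171.654, impact vy=-6.235
  bounce: vy ← 0.82·6.235 = 5.113
Arc 7: start y=0.000, vy=5.113 → t=1.043, apex=1.334, x_land=185.291, impact vy=-5.113
  bounce: vy ← 0.82·5.113 = 4.192

1 3.295 14.430 43.061
2 2.814 9.703 79.845
3 2.308 6.524 110.008
4 1.892 4.387 134.741
5 1.552 2.950 155.023
6 1.272 1.983 171.654
7 1.043 1.334 185.291
final: 185.291 4.192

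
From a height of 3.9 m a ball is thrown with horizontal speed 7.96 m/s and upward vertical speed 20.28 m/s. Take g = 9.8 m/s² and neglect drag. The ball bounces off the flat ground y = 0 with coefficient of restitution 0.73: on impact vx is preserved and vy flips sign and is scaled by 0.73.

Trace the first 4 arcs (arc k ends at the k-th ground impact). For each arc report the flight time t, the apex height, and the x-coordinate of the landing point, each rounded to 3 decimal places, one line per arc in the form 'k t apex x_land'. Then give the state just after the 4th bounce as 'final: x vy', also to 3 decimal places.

Arc 1: start y=3.900, vy=20.280 → t=4.323, apex=24.884, x_land=34.410, impact vy=-22.084
  bounce: vy ← 0.73·22.084 = 16.122
Arc 2: start y=0.000, vy=16.122 → t=3.290, apex=13.260, x_land=60.600, impact vy=-16.122
  bounce: vy ← 0.73·16.122 = 11.769
Arc 3: start y=0.000, vy=11.769 → t=2.402, apex=7.067, x_land=79.718, impact vy=-11.769
  bounce: vy ← 0.73·11.769 = 8.591
Arc 4: start y=0.000, vy=8.591 → t=1.753, apex=3.766, x_land=93.674, impact vy=-8.591
  bounce: vy ← 0.73·8.591 = 6.272

1 4.323 24.884 34.410
2 3.290 13.260 60.600
3 2.402 7.067 79.718
4 1.753 3.766 93.674
final: 93.674 6.272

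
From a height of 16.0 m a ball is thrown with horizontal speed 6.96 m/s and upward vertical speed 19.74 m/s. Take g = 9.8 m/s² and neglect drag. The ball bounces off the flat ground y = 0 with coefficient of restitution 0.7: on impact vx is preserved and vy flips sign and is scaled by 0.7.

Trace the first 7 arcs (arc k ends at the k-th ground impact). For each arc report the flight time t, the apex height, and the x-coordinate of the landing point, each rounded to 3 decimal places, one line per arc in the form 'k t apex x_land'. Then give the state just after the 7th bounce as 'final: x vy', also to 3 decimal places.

Arc 1: start y=16.000, vy=19.740 → t=4.720, apex=35.881, x_land=32.853, impact vy=-26.519
  bounce: vy ← 0.7·26.519 = 18.563
Arc 2: start y=0.000, vy=18.563 → t=3.788, apex=17.582, x_land=59.221, impact vy=-18.563
  bounce: vy ← 0.7·18.563 = 12.994
Arc 3: start y=0.000, vy=12.994 → t=2.652, apex=8.615, x_land=77.678, impact vy=-12.994
  bounce: vy ← 0.7·12.994 = 9.096
Arc 4: start y=0.000, vy=9.096 → t=1.856, apex=4.221, x_land=90.599, impact vy=-9.096
  bounce: vy ← 0.7·9.096 = 6.367
Arc 5: start y=0.000, vy=6.367 → t=1.299, apex=2.068, x_land=99.643, impact vy=-6.367
  bounce: vy ← 0.7·6.367 = 4.457
Arc 6: start y=0.000, vy=4.457 → t=0.910, apex=1.014, x_land=105.974, impact vy=-4.457
  bounce: vy ← 0.7·4.457 = 3.120
Arc 7: start y=0.000, vy=3.120 → t=0.637, apex=0.497, x_land=110.405, impact vy=-3.120
  bounce: vy ← 0.7·3.120 = 2.184

1 4.720 35.881 32.853
2 3.788 17.582 59.221
3 2.652 8.615 77.678
4 1.856 4.221 90.599
5 1.299 2.068 99.643
6 0.910 1.014 105.974
7 0.637 0.497 110.405
final: 110.405 2.184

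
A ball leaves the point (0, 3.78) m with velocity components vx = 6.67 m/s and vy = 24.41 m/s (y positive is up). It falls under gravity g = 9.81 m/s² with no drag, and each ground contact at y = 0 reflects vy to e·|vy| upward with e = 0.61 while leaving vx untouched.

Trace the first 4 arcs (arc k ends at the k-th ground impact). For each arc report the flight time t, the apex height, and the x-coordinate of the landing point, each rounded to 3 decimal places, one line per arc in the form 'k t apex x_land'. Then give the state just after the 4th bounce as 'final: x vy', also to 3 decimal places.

Arc 1: start y=3.780, vy=24.410 → t=5.127, apex=34.149, x_land=34.196, impact vy=-25.885
  bounce: vy ← 0.61·25.885 = 15.790
Arc 2: start y=0.000, vy=15.790 → t=3.219, apex=12.707, x_land=55.667, impact vy=-15.790
  bounce: vy ← 0.61·15.790 = 9.632
Arc 3: start y=0.000, vy=9.632 → t=1.964, apex=4.728, x_land=68.765, impact vy=-9.632
  bounce: vy ← 0.61·9.632 = 5.875
Arc 4: start y=0.000, vy=5.875 → t=1.198, apex=1.759, x_land=76.754, impact vy=-5.875
  bounce: vy ← 0.61·5.875 = 3.584

1 5.127 34.149 34.196
2 3.219 12.707 55.667
3 1.964 4.728 68.765
4 1.198 1.759 76.754
final: 76.754 3.584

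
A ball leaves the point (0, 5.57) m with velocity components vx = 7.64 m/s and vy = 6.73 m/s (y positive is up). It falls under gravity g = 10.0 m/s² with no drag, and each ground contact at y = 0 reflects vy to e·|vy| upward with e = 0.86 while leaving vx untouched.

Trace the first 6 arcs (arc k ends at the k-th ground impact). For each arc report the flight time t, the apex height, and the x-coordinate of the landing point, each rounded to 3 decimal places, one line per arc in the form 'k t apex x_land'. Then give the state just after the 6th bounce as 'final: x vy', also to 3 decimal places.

Arc 1: start y=5.570, vy=6.730 → t=1.925, apex=7.835, x_land=14.705, impact vy=-12.518
  bounce: vy ← 0.86·12.518 = 10.765
Arc 2: start y=0.000, vy=10.765 → t=2.153, apex=5.795, x_land=31.155, impact vy=-10.765
  bounce: vy ← 0.86·10.765 = 9.258
Arc 3: start y=0.000, vy=9.258 → t=1.852, apex=4.286, x_land=45.301, impact vy=-9.258
  bounce: vy ← 0.86·9.258 = 7.962
Arc 4: start y=0.000, vy=7.962 → t=1.592, apex=3.170, x_land=57.467, impact vy=-7.962
  bounce: vy ← 0.86·7.962 = 6.847
Arc 5: start y=0.000, vy=6.847 → t=1.369, apex=2.344, x_land=67.929, impact vy=-6.847
  bounce: vy ← 0.86·6.847 = 5.889
Arc 6: start y=0.000, vy=5.889 → t=1.178, apex=1.734, x_land=76.927, impact vy=-5.889
  bounce: vy ← 0.86·5.889 = 5.064

1 1.925 7.835 14.705
2 2.153 5.795 31.155
3 1.852 4.286 45.301
4 1.592 3.170 57.467
5 1.369 2.344 67.929
6 1.178 1.734 76.927
final: 76.927 5.064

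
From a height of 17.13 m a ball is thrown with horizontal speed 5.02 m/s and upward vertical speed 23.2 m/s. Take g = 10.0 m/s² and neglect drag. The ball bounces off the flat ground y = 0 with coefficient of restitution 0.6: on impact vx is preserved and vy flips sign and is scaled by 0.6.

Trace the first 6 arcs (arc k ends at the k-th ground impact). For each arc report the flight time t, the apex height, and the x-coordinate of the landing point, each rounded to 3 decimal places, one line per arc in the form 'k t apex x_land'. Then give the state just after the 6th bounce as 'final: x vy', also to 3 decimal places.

1 5.288 44.042 26.545
2 3.561 15.855 44.424
3 2.137 5.708 55.151
4 1.282 2.055 61.587
5 0.769 0.740 65.449
6 0.462 0.266 67.766
final: 67.766 1.385

Arc 1: start y=17.130, vy=23.200 → t=5.288, apex=44.042, x_land=26.545, impact vy=-29.679
  bounce: vy ← 0.6·29.679 = 17.807
Arc 2: start y=0.000, vy=17.807 → t=3.561, apex=15.855, x_land=44.424, impact vy=-17.807
  bounce: vy ← 0.6·17.807 = 10.684
Arc 3: start y=0.000, vy=10.684 → t=2.137, apex=5.708, x_land=55.151, impact vy=-10.684
  bounce: vy ← 0.6·10.684 = 6.411
Arc 4: start y=0.000, vy=6.411 → t=1.282, apex=2.055, x_land=61.587, impact vy=-6.411
  bounce: vy ← 0.6·6.411 = 3.846
Arc 5: start y=0.000, vy=3.846 → t=0.769, apex=0.740, x_land=65.449, impact vy=-3.846
  bounce: vy ← 0.6·3.846 = 2.308
Arc 6: start y=0.000, vy=2.308 → t=0.462, apex=0.266, x_land=67.766, impact vy=-2.308
  bounce: vy ← 0.6·2.308 = 1.385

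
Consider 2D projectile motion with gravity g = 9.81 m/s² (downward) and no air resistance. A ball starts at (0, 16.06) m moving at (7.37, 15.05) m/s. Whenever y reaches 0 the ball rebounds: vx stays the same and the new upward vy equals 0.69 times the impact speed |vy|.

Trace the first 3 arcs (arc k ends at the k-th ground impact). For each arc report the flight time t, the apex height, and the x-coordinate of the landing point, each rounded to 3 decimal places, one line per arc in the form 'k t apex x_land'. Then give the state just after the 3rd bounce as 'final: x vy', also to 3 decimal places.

Arc 1: start y=16.060, vy=15.050 → t=3.906, apex=27.604, x_land=28.791, impact vy=-23.272
  bounce: vy ← 0.69·23.272 = 16.058
Arc 2: start y=0.000, vy=16.058 → t=3.274, apex=13.142, x_land=52.918, impact vy=-16.058
  bounce: vy ← 0.69·16.058 = 11.080
Arc 3: start y=0.000, vy=11.080 → t=2.259, apex=6.257, x_land=69.566, impact vy=-11.080
  bounce: vy ← 0.69·11.080 = 7.645

1 3.906 27.604 28.791
2 3.274 13.142 52.918
3 2.259 6.257 69.566
final: 69.566 7.645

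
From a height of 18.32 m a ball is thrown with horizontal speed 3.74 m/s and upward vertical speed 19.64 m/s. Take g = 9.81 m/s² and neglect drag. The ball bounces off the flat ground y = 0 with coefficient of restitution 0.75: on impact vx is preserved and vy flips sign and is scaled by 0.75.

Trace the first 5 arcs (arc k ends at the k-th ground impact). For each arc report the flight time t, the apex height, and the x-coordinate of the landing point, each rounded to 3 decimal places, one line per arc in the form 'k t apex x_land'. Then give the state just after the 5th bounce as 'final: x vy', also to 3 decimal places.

1 4.785 37.980 17.895
2 4.174 21.364 33.505
3 3.130 12.017 45.213
4 2.348 6.760 53.994
5 1.761 3.802 60.580
final: 60.580 6.478

Arc 1: start y=18.320, vy=19.640 → t=4.785, apex=37.980, x_land=17.895, impact vy=-27.298
  bounce: vy ← 0.75·27.298 = 20.473
Arc 2: start y=0.000, vy=20.473 → t=4.174, apex=21.364, x_land=33.505, impact vy=-20.473
  bounce: vy ← 0.75·20.473 = 15.355
Arc 3: start y=0.000, vy=15.355 → t=3.130, apex=12.017, x_land=45.213, impact vy=-15.355
  bounce: vy ← 0.75·15.355 = 11.516
Arc 4: start y=0.000, vy=11.516 → t=2.348, apex=6.760, x_land=53.994, impact vy=-11.516
  bounce: vy ← 0.75·11.516 = 8.637
Arc 5: start y=0.000, vy=8.637 → t=1.761, apex=3.802, x_land=60.580, impact vy=-8.637
  bounce: vy ← 0.75·8.637 = 6.478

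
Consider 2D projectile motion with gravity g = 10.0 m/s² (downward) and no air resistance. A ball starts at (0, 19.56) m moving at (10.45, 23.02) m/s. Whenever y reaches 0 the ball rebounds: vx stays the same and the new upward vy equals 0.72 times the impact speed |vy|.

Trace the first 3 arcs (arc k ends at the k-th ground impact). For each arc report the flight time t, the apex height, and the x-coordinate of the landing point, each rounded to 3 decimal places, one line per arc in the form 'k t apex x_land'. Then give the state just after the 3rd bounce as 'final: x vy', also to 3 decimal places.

Arc 1: start y=19.560, vy=23.020 → t=5.337, apex=46.056, x_land=55.772, impact vy=-30.350
  bounce: vy ← 0.72·30.350 = 21.852
Arc 2: start y=0.000, vy=21.852 → t=4.370, apex=23.875, x_land=101.442, impact vy=-21.852
  bounce: vy ← 0.72·21.852 = 15.733
Arc 3: start y=0.000, vy=15.733 → t=3.147, apex=12.377, x_land=134.325, impact vy=-15.733
  bounce: vy ← 0.72·15.733 = 11.328

1 5.337 46.056 55.772
2 4.370 23.875 101.442
3 3.147 12.377 134.325
final: 134.325 11.328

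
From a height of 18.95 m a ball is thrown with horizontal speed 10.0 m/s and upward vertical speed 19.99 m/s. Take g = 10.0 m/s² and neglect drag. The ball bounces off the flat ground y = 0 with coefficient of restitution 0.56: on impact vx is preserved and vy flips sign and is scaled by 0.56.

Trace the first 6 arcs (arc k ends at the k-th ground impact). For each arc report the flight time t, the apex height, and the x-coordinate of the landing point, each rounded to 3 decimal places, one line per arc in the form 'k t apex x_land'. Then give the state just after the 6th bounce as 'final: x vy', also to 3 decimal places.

1 4.789 38.930 47.893
2 3.125 12.208 79.145
3 1.750 3.829 96.646
4 0.980 1.201 106.447
5 0.549 0.377 111.935
6 0.307 0.118 115.009
final: 115.009 0.861

Arc 1: start y=18.950, vy=19.990 → t=4.789, apex=38.930, x_land=47.893, impact vy=-27.903
  bounce: vy ← 0.56·27.903 = 15.626
Arc 2: start y=0.000, vy=15.626 → t=3.125, apex=12.208, x_land=79.145, impact vy=-15.626
  bounce: vy ← 0.56·15.626 = 8.751
Arc 3: start y=0.000, vy=8.751 → t=1.750, apex=3.829, x_land=96.646, impact vy=-8.751
  bounce: vy ← 0.56·8.751 = 4.900
Arc 4: start y=0.000, vy=4.900 → t=0.980, apex=1.201, x_land=106.447, impact vy=-4.900
  bounce: vy ← 0.56·4.900 = 2.744
Arc 5: start y=0.000, vy=2.744 → t=0.549, apex=0.377, x_land=111.935, impact vy=-2.744
  bounce: vy ← 0.56·2.744 = 1.537
Arc 6: start y=0.000, vy=1.537 → t=0.307, apex=0.118, x_land=115.009, impact vy=-1.537
  bounce: vy ← 0.56·1.537 = 0.861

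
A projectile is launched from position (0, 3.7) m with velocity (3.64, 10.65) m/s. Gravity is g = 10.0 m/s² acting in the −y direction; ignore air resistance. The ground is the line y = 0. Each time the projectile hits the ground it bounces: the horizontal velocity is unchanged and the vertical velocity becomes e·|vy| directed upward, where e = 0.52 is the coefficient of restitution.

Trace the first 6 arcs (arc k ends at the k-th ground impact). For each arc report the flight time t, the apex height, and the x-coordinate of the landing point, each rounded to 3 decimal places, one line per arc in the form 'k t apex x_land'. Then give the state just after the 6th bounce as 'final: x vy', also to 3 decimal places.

Arc 1: start y=3.700, vy=10.650 → t=2.434, apex=9.371, x_land=8.860, impact vy=-13.690
  bounce: vy ← 0.52·13.690 = 7.119
Arc 2: start y=0.000, vy=7.119 → t=1.424, apex=2.534, x_land=14.042, impact vy=-7.119
  bounce: vy ← 0.52·7.119 = 3.702
Arc 3: start y=0.000, vy=3.702 → t=0.740, apex=0.685, x_land=16.737, impact vy=-3.702
  bounce: vy ← 0.52·3.702 = 1.925
Arc 4: start y=0.000, vy=1.925 → t=0.385, apex=0.185, x_land=18.139, impact vy=-1.925
  bounce: vy ← 0.52·1.925 = 1.001
Arc 5: start y=0.000, vy=1.001 → t=0.200, apex=0.050, x_land=18.867, impact vy=-1.001
  bounce: vy ← 0.52·1.001 = 0.521
Arc 6: start y=0.000, vy=0.521 → t=0.104, apex=0.014, x_land=19.246, impact vy=-0.521
  bounce: vy ← 0.52·0.521 = 0.271

1 2.434 9.371 8.860
2 1.424 2.534 14.042
3 0.740 0.685 16.737
4 0.385 0.185 18.139
5 0.200 0.050 18.867
6 0.104 0.014 19.246
final: 19.246 0.271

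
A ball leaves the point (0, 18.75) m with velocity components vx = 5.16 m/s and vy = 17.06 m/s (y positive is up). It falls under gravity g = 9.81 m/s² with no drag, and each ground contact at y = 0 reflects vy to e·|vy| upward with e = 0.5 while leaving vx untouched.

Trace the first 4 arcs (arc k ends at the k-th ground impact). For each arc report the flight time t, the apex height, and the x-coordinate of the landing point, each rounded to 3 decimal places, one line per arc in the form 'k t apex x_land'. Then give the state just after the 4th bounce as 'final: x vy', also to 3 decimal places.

1 4.356 33.584 22.475
2 2.617 8.396 35.977
3 1.308 2.099 42.728
4 0.654 0.525 46.104
final: 46.104 1.604

Arc 1: start y=18.750, vy=17.060 → t=4.356, apex=33.584, x_land=22.475, impact vy=-25.669
  bounce: vy ← 0.5·25.669 = 12.835
Arc 2: start y=0.000, vy=12.835 → t=2.617, apex=8.396, x_land=35.977, impact vy=-12.835
  bounce: vy ← 0.5·12.835 = 6.417
Arc 3: start y=0.000, vy=6.417 → t=1.308, apex=2.099, x_land=42.728, impact vy=-6.417
  bounce: vy ← 0.5·6.417 = 3.209
Arc 4: start y=0.000, vy=3.209 → t=0.654, apex=0.525, x_land=46.104, impact vy=-3.209
  bounce: vy ← 0.5·3.209 = 1.604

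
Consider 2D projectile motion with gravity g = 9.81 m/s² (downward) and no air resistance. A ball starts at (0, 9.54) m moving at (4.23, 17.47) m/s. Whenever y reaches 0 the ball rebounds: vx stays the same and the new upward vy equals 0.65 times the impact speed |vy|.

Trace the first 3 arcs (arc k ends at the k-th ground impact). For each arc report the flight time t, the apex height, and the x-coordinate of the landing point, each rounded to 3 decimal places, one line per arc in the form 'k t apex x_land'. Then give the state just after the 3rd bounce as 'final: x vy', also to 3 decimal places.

1 4.043 25.096 17.101
2 2.941 10.603 29.539
3 1.911 4.480 37.624
final: 37.624 6.094

Arc 1: start y=9.540, vy=17.470 → t=4.043, apex=25.096, x_land=17.101, impact vy=-22.190
  bounce: vy ← 0.65·22.190 = 14.423
Arc 2: start y=0.000, vy=14.423 → t=2.941, apex=10.603, x_land=29.539, impact vy=-14.423
  bounce: vy ← 0.65·14.423 = 9.375
Arc 3: start y=0.000, vy=9.375 → t=1.911, apex=4.480, x_land=37.624, impact vy=-9.375
  bounce: vy ← 0.65·9.375 = 6.094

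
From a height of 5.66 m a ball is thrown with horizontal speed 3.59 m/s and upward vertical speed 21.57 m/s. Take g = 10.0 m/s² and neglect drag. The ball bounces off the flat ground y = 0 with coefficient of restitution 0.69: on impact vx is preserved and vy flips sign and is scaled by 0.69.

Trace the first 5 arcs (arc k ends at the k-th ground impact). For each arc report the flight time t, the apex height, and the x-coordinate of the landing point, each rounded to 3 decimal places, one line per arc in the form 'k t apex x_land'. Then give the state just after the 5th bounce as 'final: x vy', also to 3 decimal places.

Arc 1: start y=5.660, vy=21.570 → t=4.562, apex=28.923, x_land=16.378, impact vy=-24.051
  bounce: vy ← 0.69·24.051 = 16.595
Arc 2: start y=0.000, vy=16.595 → t=3.319, apex=13.770, x_land=28.294, impact vy=-16.595
  bounce: vy ← 0.69·16.595 = 11.451
Arc 3: start y=0.000, vy=11.451 → t=2.290, apex=6.556, x_land=36.515, impact vy=-11.451
  bounce: vy ← 0.69·11.451 = 7.901
Arc 4: start y=0.000, vy=7.901 → t=1.580, apex=3.121, x_land=42.188, impact vy=-7.901
  bounce: vy ← 0.69·7.901 = 5.452
Arc 5: start y=0.000, vy=5.452 → t=1.090, apex=1.486, x_land=46.103, impact vy=-5.452
  bounce: vy ← 0.69·5.452 = 3.762

1 4.562 28.923 16.378
2 3.319 13.770 28.294
3 2.290 6.556 36.515
4 1.580 3.121 42.188
5 1.090 1.486 46.103
final: 46.103 3.762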